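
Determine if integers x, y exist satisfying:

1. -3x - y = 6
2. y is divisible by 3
Yes

Take x = -2, y = 0. Substituting into each constraint:
  (1) -3(-2) + 0 = 6 ✓
  (2) 0 = 3 × 0, remainder 0 ✓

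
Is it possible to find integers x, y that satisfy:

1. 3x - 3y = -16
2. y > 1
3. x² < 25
No

Even the single constraint (3x - 3y = -16) is infeasible over the integers.

  - 3x - 3y = -16: every term on the left is divisible by 3, so the LHS ≡ 0 (mod 3), but the RHS -16 is not — no integer solution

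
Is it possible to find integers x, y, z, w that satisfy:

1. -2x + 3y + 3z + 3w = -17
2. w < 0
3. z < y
Yes

Take x = 1, y = 1, z = 0, w = -6. Substituting into each constraint:
  (1) -2(1) + 3(1) + 3(0) + 3(-6) = -17 ✓
  (2) -6 < 0 ✓
  (3) 0 < 1 ✓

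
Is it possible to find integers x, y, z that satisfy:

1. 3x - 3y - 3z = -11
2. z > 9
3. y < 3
No

Even the single constraint (3x - 3y - 3z = -11) is infeasible over the integers.

  - 3x - 3y - 3z = -11: every term on the left is divisible by 3, so the LHS ≡ 0 (mod 3), but the RHS -11 is not — no integer solution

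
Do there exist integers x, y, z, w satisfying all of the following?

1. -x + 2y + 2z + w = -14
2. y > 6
Yes

Take x = 0, y = 7, z = -14, w = 0. Substituting into each constraint:
  (1) 0 + 2(7) + 2(-14) + 0 = -14 ✓
  (2) 7 > 6 ✓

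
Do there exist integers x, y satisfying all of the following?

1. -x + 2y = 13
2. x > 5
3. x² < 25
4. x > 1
No

A contradictory subset is {x > 5, x² < 25}. No integer assignment can satisfy these jointly:

  - x > 5: bounds one variable relative to a constant
  - x² < 25: restricts x to |x| ≤ 4

Direct contradiction: the bounds on x require x ≥ 6 and x ≤ 4 simultaneously, which is empty.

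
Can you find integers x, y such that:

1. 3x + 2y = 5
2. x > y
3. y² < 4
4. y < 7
No

A contradictory subset is {3x + 2y = 5, x > y, y² < 4}. No integer assignment can satisfy these jointly:

  - 3x + 2y = 5: is a linear equation tying the variables together
  - x > y: bounds one variable relative to another variable
  - y² < 4: restricts y to |y| ≤ 1

The bounds confine y to {-1, 0, 1}. For each value, substitute into the equation:
  • y = -1: the equation gives 3x = 7, so x would not be an integer.
  • y = 0: the equation gives 3x = 5, so x would not be an integer.
  • y = 1: the equation forces x = 1, but x > y fails since 1 ≤ 1.
Every case fails, so no integer solution exists.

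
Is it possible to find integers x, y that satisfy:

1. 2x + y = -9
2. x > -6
Yes

Take x = -5, y = 1. Substituting into each constraint:
  (1) 2(-5) + 1 = -9 ✓
  (2) -5 > -6 ✓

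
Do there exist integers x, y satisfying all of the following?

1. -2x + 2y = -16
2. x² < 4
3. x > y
Yes

Take x = 0, y = -8. Substituting into each constraint:
  (1) -2(0) + 2(-8) = -16 ✓
  (2) x² = (0)² = 0, and 0 < 4 ✓
  (3) 0 > -8 ✓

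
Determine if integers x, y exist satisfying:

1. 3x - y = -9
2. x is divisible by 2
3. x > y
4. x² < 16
No

A contradictory subset is {3x - y = -9, x > y, x² < 16}. No integer assignment can satisfy these jointly:

  - 3x - y = -9: is a linear equation tying the variables together
  - x > y: bounds one variable relative to another variable
  - x² < 16: restricts x to |x| ≤ 3

The bounds confine x to {-3, -2, -1, 0, 1, 2, 3}. For each value, substitute into the equation:
  • x = -3: the equation forces y = 0, but x > y fails since -3 ≤ 0.
  • x = -2: the equation forces y = 3, but x > y fails since -2 ≤ 3.
  • x = -1: the equation forces y = 6, but x > y fails since -1 ≤ 6.
  • x = 0: the equation forces y = 9, but x > y fails since 0 ≤ 9.
  • x = 1: the equation forces y = 12, but x > y fails since 1 ≤ 12.
  • x = 2: the equation forces y = 15, but x > y fails since 2 ≤ 15.
  • x = 3: the equation forces y = 18, but x > y fails since 3 ≤ 18.
Every case fails, so no integer solution exists.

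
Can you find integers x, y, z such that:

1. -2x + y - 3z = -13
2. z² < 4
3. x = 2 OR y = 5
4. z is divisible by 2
Yes

Take x = 2, y = -9, z = 0. Substituting into each constraint:
  (1) -2(2) + (-9) - 3(0) = -13 ✓
  (2) z² = (0)² = 0, and 0 < 4 ✓
  (3) x = 2, target 2 ✓ (first branch holds)
  (4) 0 = 2 × 0, remainder 0 ✓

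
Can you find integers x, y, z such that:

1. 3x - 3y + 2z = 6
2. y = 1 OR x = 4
Yes

Take x = 4, y = 0, z = -3. Substituting into each constraint:
  (1) 3(4) - 3(0) + 2(-3) = 6 ✓
  (2) x = 4, target 4 ✓ (second branch holds)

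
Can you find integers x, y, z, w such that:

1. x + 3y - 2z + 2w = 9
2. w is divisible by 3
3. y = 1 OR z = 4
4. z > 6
Yes

Take x = 20, y = 1, z = 7, w = 0. Substituting into each constraint:
  (1) 20 + 3(1) - 2(7) + 2(0) = 9 ✓
  (2) 0 = 3 × 0, remainder 0 ✓
  (3) y = 1, target 1 ✓ (first branch holds)
  (4) 7 > 6 ✓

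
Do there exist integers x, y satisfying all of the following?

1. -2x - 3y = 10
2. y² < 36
Yes

Take x = -5, y = 0. Substituting into each constraint:
  (1) -2(-5) - 3(0) = 10 ✓
  (2) y² = (0)² = 0, and 0 < 36 ✓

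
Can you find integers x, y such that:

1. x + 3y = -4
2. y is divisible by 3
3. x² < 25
Yes

Take x = -4, y = 0. Substituting into each constraint:
  (1) (-4) + 3(0) = -4 ✓
  (2) 0 = 3 × 0, remainder 0 ✓
  (3) x² = (-4)² = 16, and 16 < 25 ✓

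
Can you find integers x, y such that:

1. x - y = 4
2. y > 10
Yes

Take x = 15, y = 11. Substituting into each constraint:
  (1) 15 + (-11) = 4 ✓
  (2) 11 > 10 ✓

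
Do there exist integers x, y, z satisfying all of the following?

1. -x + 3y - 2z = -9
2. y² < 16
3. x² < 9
Yes

Take x = 0, y = 1, z = 6. Substituting into each constraint:
  (1) 0 + 3(1) - 2(6) = -9 ✓
  (2) y² = (1)² = 1, and 1 < 16 ✓
  (3) x² = (0)² = 0, and 0 < 9 ✓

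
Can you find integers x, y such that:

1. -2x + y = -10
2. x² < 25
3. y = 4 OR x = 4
Yes

Take x = 4, y = -2. Substituting into each constraint:
  (1) -2(4) + (-2) = -10 ✓
  (2) x² = (4)² = 16, and 16 < 25 ✓
  (3) x = 4, target 4 ✓ (second branch holds)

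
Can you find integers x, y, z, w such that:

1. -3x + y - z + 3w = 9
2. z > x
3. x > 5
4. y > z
Yes

Take x = 6, y = 10, z = 7, w = 8. Substituting into each constraint:
  (1) -3(6) + 10 + (-7) + 3(8) = 9 ✓
  (2) 7 > 6 ✓
  (3) 6 > 5 ✓
  (4) 10 > 7 ✓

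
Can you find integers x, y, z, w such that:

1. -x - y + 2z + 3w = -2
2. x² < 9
Yes

Take x = 0, y = 2, z = 0, w = 0. Substituting into each constraint:
  (1) 0 + (-2) + 2(0) + 3(0) = -2 ✓
  (2) x² = (0)² = 0, and 0 < 9 ✓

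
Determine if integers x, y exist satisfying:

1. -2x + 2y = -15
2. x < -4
No

Even the single constraint (-2x + 2y = -15) is infeasible over the integers.

  - -2x + 2y = -15: every term on the left is divisible by 2, so the LHS ≡ 0 (mod 2), but the RHS -15 is not — no integer solution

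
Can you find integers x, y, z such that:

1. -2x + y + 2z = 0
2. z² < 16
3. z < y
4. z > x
Yes

Take x = -4, y = -2, z = -3. Substituting into each constraint:
  (1) -2(-4) + (-2) + 2(-3) = 0 ✓
  (2) z² = (-3)² = 9, and 9 < 16 ✓
  (3) -3 < -2 ✓
  (4) -3 > -4 ✓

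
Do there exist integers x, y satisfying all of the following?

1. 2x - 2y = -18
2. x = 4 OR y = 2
Yes

Take x = -7, y = 2. Substituting into each constraint:
  (1) 2(-7) - 2(2) = -18 ✓
  (2) y = 2, target 2 ✓ (second branch holds)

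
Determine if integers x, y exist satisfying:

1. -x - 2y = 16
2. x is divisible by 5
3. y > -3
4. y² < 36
Yes

Take x = -20, y = 2. Substituting into each constraint:
  (1) 20 - 2(2) = 16 ✓
  (2) -20 = 5 × -4, remainder 0 ✓
  (3) 2 > -3 ✓
  (4) y² = (2)² = 4, and 4 < 36 ✓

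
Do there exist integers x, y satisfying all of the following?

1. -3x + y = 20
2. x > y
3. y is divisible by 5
Yes

Take x = -15, y = -25. Substituting into each constraint:
  (1) -3(-15) + (-25) = 20 ✓
  (2) -15 > -25 ✓
  (3) -25 = 5 × -5, remainder 0 ✓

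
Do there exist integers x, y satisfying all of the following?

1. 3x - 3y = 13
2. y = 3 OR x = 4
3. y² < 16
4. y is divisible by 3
No

Even the single constraint (3x - 3y = 13) is infeasible over the integers.

  - 3x - 3y = 13: every term on the left is divisible by 3, so the LHS ≡ 0 (mod 3), but the RHS 13 is not — no integer solution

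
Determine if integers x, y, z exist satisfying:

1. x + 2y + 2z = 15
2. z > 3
Yes

Take x = 1, y = 3, z = 4. Substituting into each constraint:
  (1) 1 + 2(3) + 2(4) = 15 ✓
  (2) 4 > 3 ✓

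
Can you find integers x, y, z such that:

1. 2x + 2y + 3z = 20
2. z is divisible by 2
Yes

Take x = 10, y = 0, z = 0. Substituting into each constraint:
  (1) 2(10) + 2(0) + 3(0) = 20 ✓
  (2) 0 = 2 × 0, remainder 0 ✓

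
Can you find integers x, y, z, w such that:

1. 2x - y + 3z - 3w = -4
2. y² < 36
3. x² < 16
Yes

Take x = 0, y = 4, z = 0, w = 0. Substituting into each constraint:
  (1) 2(0) + (-4) + 3(0) - 3(0) = -4 ✓
  (2) y² = (4)² = 16, and 16 < 36 ✓
  (3) x² = (0)² = 0, and 0 < 16 ✓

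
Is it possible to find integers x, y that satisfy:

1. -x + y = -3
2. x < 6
Yes

Take x = 0, y = -3. Substituting into each constraint:
  (1) 0 + (-3) = -3 ✓
  (2) 0 < 6 ✓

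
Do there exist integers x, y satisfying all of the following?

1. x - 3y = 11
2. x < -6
Yes

Take x = -7, y = -6. Substituting into each constraint:
  (1) (-7) - 3(-6) = 11 ✓
  (2) -7 < -6 ✓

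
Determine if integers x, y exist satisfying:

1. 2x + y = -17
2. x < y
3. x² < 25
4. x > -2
No

A contradictory subset is {2x + y = -17, x < y, x > -2}. No integer assignment can satisfy these jointly:

  - 2x + y = -17: is a linear equation tying the variables together
  - x < y: bounds one variable relative to another variable
  - x > -2: bounds one variable relative to a constant

Propagating the comparison: y > x and x ≥ -1 give y ≥ 0. Range argument: with x ∈ [-1, ∞], y ∈ [0, ∞], the left side of the equation is at least -2, but the right side is -17 < -2. No integer solution exists.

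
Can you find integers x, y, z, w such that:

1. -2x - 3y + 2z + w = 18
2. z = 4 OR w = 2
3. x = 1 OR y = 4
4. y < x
Yes

Take x = 5, y = 4, z = 19, w = 2. Substituting into each constraint:
  (1) -2(5) - 3(4) + 2(19) + 2 = 18 ✓
  (2) w = 2, target 2 ✓ (second branch holds)
  (3) y = 4, target 4 ✓ (second branch holds)
  (4) 4 < 5 ✓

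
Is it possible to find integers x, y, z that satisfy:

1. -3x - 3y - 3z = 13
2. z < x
No

Even the single constraint (-3x - 3y - 3z = 13) is infeasible over the integers.

  - -3x - 3y - 3z = 13: every term on the left is divisible by 3, so the LHS ≡ 0 (mod 3), but the RHS 13 is not — no integer solution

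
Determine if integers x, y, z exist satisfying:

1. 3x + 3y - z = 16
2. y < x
Yes

Take x = 1, y = 0, z = -13. Substituting into each constraint:
  (1) 3(1) + 3(0) + 13 = 16 ✓
  (2) 0 < 1 ✓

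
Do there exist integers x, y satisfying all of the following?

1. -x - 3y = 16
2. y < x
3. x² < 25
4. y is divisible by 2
Yes

Take x = 2, y = -6. Substituting into each constraint:
  (1) (-2) - 3(-6) = 16 ✓
  (2) -6 < 2 ✓
  (3) x² = (2)² = 4, and 4 < 25 ✓
  (4) -6 = 2 × -3, remainder 0 ✓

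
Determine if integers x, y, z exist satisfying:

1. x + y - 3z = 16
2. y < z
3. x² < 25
Yes

Take x = 0, y = -11, z = -9. Substituting into each constraint:
  (1) 0 + (-11) - 3(-9) = 16 ✓
  (2) -11 < -9 ✓
  (3) x² = (0)² = 0, and 0 < 25 ✓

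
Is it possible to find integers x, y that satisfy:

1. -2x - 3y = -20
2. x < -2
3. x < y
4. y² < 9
No

A contradictory subset is {-2x - 3y = -20, x < -2, y² < 9}. No integer assignment can satisfy these jointly:

  - -2x - 3y = -20: is a linear equation tying the variables together
  - x < -2: bounds one variable relative to a constant
  - y² < 9: restricts y to |y| ≤ 2

Range argument: with x ∈ [−∞, -3], y ∈ [-2, 2], the left side of the equation is at least 0, but the right side is -20 < 0. No integer solution exists.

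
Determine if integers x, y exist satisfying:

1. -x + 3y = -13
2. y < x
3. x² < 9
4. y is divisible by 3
No

A contradictory subset is {-x + 3y = -13, x² < 9, y is divisible by 3}. No integer assignment can satisfy these jointly:

  - -x + 3y = -13: is a linear equation tying the variables together
  - x² < 9: restricts x to |x| ≤ 2
  - y is divisible by 3: restricts y to multiples of 3

The bounds confine x to {-2, -1, 0, 1, 2}. For each value, substitute into the equation:
  • x = -2: the equation forces y = -5, but 3 does not divide -5.
  • x = -1: the equation gives 3y = -14, so y would not be an integer.
  • x = 0: the equation gives 3y = -13, so y would not be an integer.
  • x = 1: the equation forces y = -4, but 3 does not divide -4.
  • x = 2: the equation gives 3y = -11, so y would not be an integer.
Every case fails, so no integer solution exists.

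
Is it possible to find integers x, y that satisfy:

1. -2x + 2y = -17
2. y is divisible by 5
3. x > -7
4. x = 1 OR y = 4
No

Even the single constraint (-2x + 2y = -17) is infeasible over the integers.

  - -2x + 2y = -17: every term on the left is divisible by 2, so the LHS ≡ 0 (mod 2), but the RHS -17 is not — no integer solution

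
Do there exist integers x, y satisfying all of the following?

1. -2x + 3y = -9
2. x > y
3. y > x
No

A contradictory subset is {x > y, y > x}. No integer assignment can satisfy these jointly:

  - x > y: bounds one variable relative to another variable
  - y > x: bounds one variable relative to another variable

Direct contradiction: x > y and y > x cannot both hold.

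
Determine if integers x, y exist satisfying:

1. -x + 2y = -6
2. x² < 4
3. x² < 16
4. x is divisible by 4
Yes

Take x = 0, y = -3. Substituting into each constraint:
  (1) 0 + 2(-3) = -6 ✓
  (2) x² = (0)² = 0, and 0 < 4 ✓
  (3) x² = (0)² = 0, and 0 < 16 ✓
  (4) 0 = 4 × 0, remainder 0 ✓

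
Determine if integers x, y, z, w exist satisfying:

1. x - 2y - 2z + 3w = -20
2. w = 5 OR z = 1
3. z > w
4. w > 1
Yes

Take x = 1, y = 12, z = 6, w = 5. Substituting into each constraint:
  (1) 1 - 2(12) - 2(6) + 3(5) = -20 ✓
  (2) w = 5, target 5 ✓ (first branch holds)
  (3) 6 > 5 ✓
  (4) 5 > 1 ✓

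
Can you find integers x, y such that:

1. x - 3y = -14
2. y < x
Yes

Take x = 10, y = 8. Substituting into each constraint:
  (1) 10 - 3(8) = -14 ✓
  (2) 8 < 10 ✓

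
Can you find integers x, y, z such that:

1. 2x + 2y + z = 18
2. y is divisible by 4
Yes

Take x = 9, y = 0, z = 0. Substituting into each constraint:
  (1) 2(9) + 2(0) + 0 = 18 ✓
  (2) 0 = 4 × 0, remainder 0 ✓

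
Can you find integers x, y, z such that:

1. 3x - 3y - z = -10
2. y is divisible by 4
Yes

Take x = 0, y = 0, z = 10. Substituting into each constraint:
  (1) 3(0) - 3(0) + (-10) = -10 ✓
  (2) 0 = 4 × 0, remainder 0 ✓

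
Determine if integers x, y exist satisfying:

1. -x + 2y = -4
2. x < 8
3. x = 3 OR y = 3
No

The full constraint system is jointly infeasible over the integers. Each constraint and what it forces:

  - -x + 2y = -4: is a linear equation tying the variables together
  - x < 8: bounds one variable relative to a constant
  - x = 3 OR y = 3: forces a choice: either x = 3 or y = 3

Split on the disjunction (x = 3 OR y = 3):
  • If x = 3: with x = 3, every remaining term of the linear equation is divisible by 2, so the left side is ≡ 0 (mod 2); but the right side -1 ≡ 1 (mod 2). No integers can satisfy it.
  • If y = 3: the equation forces x = 10, which contradicts the bound x ≤ 7.
Both branches are infeasible, so the system has no integer solution.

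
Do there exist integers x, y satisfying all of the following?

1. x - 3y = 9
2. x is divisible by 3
Yes

Take x = 0, y = -3. Substituting into each constraint:
  (1) 0 - 3(-3) = 9 ✓
  (2) 0 = 3 × 0, remainder 0 ✓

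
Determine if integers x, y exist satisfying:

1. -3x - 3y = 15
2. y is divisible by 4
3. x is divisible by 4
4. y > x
No

A contradictory subset is {-3x - 3y = 15, y is divisible by 4, x is divisible by 4}. No integer assignment can satisfy these jointly:

  - -3x - 3y = 15: is a linear equation tying the variables together
  - y is divisible by 4: restricts y to multiples of 4
  - x is divisible by 4: restricts x to multiples of 4

Modular obstruction: writing x = 4x' and writing y = 4y', every remaining term of the linear equation is divisible by 12, so the left side is ≡ 0 (mod 12); but the right side 15 ≡ 3 (mod 12). No integers can satisfy it.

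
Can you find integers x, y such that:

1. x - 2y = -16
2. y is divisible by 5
Yes

Take x = -16, y = 0. Substituting into each constraint:
  (1) (-16) - 2(0) = -16 ✓
  (2) 0 = 5 × 0, remainder 0 ✓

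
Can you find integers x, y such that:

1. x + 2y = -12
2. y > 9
Yes

Take x = -32, y = 10. Substituting into each constraint:
  (1) (-32) + 2(10) = -12 ✓
  (2) 10 > 9 ✓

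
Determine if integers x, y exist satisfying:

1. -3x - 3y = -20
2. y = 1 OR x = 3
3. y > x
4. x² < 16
No

Even the single constraint (-3x - 3y = -20) is infeasible over the integers.

  - -3x - 3y = -20: every term on the left is divisible by 3, so the LHS ≡ 0 (mod 3), but the RHS -20 is not — no integer solution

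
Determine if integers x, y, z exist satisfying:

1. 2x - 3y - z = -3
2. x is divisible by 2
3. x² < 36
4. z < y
Yes

Take x = 0, y = 1, z = 0. Substituting into each constraint:
  (1) 2(0) - 3(1) + 0 = -3 ✓
  (2) 0 = 2 × 0, remainder 0 ✓
  (3) x² = (0)² = 0, and 0 < 36 ✓
  (4) 0 < 1 ✓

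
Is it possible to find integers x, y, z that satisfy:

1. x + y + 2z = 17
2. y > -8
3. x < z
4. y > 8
Yes

Take x = 0, y = 15, z = 1. Substituting into each constraint:
  (1) 0 + 15 + 2(1) = 17 ✓
  (2) 15 > -8 ✓
  (3) 0 < 1 ✓
  (4) 15 > 8 ✓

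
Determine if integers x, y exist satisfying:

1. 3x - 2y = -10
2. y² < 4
Yes

Take x = -4, y = -1. Substituting into each constraint:
  (1) 3(-4) - 2(-1) = -10 ✓
  (2) y² = (-1)² = 1, and 1 < 4 ✓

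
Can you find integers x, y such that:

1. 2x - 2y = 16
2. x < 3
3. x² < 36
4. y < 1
Yes

Take x = 0, y = -8. Substituting into each constraint:
  (1) 2(0) - 2(-8) = 16 ✓
  (2) 0 < 3 ✓
  (3) x² = (0)² = 0, and 0 < 36 ✓
  (4) -8 < 1 ✓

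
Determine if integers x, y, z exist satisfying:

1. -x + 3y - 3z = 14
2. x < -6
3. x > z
Yes

Take x = -8, y = -7, z = -9. Substituting into each constraint:
  (1) 8 + 3(-7) - 3(-9) = 14 ✓
  (2) -8 < -6 ✓
  (3) -8 > -9 ✓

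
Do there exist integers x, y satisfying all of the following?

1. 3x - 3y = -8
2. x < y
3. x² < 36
No

Even the single constraint (3x - 3y = -8) is infeasible over the integers.

  - 3x - 3y = -8: every term on the left is divisible by 3, so the LHS ≡ 0 (mod 3), but the RHS -8 is not — no integer solution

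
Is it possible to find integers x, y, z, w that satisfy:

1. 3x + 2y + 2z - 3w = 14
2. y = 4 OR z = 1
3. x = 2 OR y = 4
Yes

Take x = 0, y = 4, z = 3, w = 0. Substituting into each constraint:
  (1) 3(0) + 2(4) + 2(3) - 3(0) = 14 ✓
  (2) y = 4, target 4 ✓ (first branch holds)
  (3) y = 4, target 4 ✓ (second branch holds)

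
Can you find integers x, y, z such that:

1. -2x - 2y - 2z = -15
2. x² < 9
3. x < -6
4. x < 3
No

Even the single constraint (-2x - 2y - 2z = -15) is infeasible over the integers.

  - -2x - 2y - 2z = -15: every term on the left is divisible by 2, so the LHS ≡ 0 (mod 2), but the RHS -15 is not — no integer solution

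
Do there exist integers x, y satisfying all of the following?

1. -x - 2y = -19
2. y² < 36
Yes

Take x = 19, y = 0. Substituting into each constraint:
  (1) (-19) - 2(0) = -19 ✓
  (2) y² = (0)² = 0, and 0 < 36 ✓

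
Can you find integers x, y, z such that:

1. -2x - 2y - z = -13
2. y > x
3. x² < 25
Yes

Take x = -1, y = 0, z = 15. Substituting into each constraint:
  (1) -2(-1) - 2(0) + (-15) = -13 ✓
  (2) 0 > -1 ✓
  (3) x² = (-1)² = 1, and 1 < 25 ✓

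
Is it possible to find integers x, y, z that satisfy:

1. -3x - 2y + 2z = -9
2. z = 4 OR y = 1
Yes

Take x = 3, y = 1, z = 1. Substituting into each constraint:
  (1) -3(3) - 2(1) + 2(1) = -9 ✓
  (2) y = 1, target 1 ✓ (second branch holds)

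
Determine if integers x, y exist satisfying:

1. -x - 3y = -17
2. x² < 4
Yes

Take x = -1, y = 6. Substituting into each constraint:
  (1) 1 - 3(6) = -17 ✓
  (2) x² = (-1)² = 1, and 1 < 4 ✓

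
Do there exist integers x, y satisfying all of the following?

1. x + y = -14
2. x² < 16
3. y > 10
No

The full constraint system is jointly infeasible over the integers. Each constraint and what it forces:

  - x + y = -14: is a linear equation tying the variables together
  - x² < 16: restricts x to |x| ≤ 3
  - y > 10: bounds one variable relative to a constant

Range argument: with x ∈ [-3, 3], y ∈ [11, ∞], the left side of the equation is at least 8, but the right side is -14 < 8. No integer solution exists.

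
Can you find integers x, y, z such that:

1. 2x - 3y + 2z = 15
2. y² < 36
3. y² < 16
Yes

Take x = 6, y = -1, z = 0. Substituting into each constraint:
  (1) 2(6) - 3(-1) + 2(0) = 15 ✓
  (2) y² = (-1)² = 1, and 1 < 36 ✓
  (3) y² = (-1)² = 1, and 1 < 16 ✓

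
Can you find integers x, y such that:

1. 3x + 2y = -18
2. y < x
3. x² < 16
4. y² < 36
No

A contradictory subset is {3x + 2y = -18, y < x, y² < 36}. No integer assignment can satisfy these jointly:

  - 3x + 2y = -18: is a linear equation tying the variables together
  - y < x: bounds one variable relative to another variable
  - y² < 36: restricts y to |y| ≤ 5

The bounds confine y to {-5, -4, -3, -2, -1, 0, 1, 2, 3, 4, 5}. For each value, substitute into the equation:
  • y = -5: the equation gives 3x = -8, so x would not be an integer.
  • y = -4: the equation gives 3x = -10, so x would not be an integer.
  • y = -3: the equation forces x = -4, but x > y fails since -4 ≤ -3.
  • y = -2: the equation gives 3x = -14, so x would not be an integer.
  • y = -1: the equation gives 3x = -16, so x would not be an integer.
  • y = 0: the equation forces x = -6, but x > y fails since -6 ≤ 0.
  • y = 1: the equation gives 3x = -20, so x would not be an integer.
  • y = 2: the equation gives 3x = -22, so x would not be an integer.
  • y = 3: the equation forces x = -8, but x > y fails since -8 ≤ 3.
  • y = 4: the equation gives 3x = -26, so x would not be an integer.
  • y = 5: the equation gives 3x = -28, so x would not be an integer.
Every case fails, so no integer solution exists.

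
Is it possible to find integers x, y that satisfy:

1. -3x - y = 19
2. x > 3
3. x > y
Yes

Take x = 4, y = -31. Substituting into each constraint:
  (1) -3(4) + 31 = 19 ✓
  (2) 4 > 3 ✓
  (3) 4 > -31 ✓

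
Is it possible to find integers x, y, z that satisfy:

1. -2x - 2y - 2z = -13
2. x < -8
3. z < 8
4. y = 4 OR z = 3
No

Even the single constraint (-2x - 2y - 2z = -13) is infeasible over the integers.

  - -2x - 2y - 2z = -13: every term on the left is divisible by 2, so the LHS ≡ 0 (mod 2), but the RHS -13 is not — no integer solution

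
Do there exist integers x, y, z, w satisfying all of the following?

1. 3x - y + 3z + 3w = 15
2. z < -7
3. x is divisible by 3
Yes

Take x = 0, y = 0, z = -8, w = 13. Substituting into each constraint:
  (1) 3(0) + 0 + 3(-8) + 3(13) = 15 ✓
  (2) -8 < -7 ✓
  (3) 0 = 3 × 0, remainder 0 ✓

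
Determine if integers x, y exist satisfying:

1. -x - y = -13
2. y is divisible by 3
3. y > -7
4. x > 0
Yes

Take x = 13, y = 0. Substituting into each constraint:
  (1) (-13) + 0 = -13 ✓
  (2) 0 = 3 × 0, remainder 0 ✓
  (3) 0 > -7 ✓
  (4) 13 > 0 ✓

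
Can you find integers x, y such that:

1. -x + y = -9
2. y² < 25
Yes

Take x = 9, y = 0. Substituting into each constraint:
  (1) (-9) + 0 = -9 ✓
  (2) y² = (0)² = 0, and 0 < 25 ✓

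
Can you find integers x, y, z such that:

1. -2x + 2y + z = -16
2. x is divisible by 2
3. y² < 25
Yes

Take x = 0, y = 1, z = -18. Substituting into each constraint:
  (1) -2(0) + 2(1) + (-18) = -16 ✓
  (2) 0 = 2 × 0, remainder 0 ✓
  (3) y² = (1)² = 1, and 1 < 25 ✓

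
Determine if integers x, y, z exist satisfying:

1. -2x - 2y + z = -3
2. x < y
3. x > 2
Yes

Take x = 3, y = 4, z = 11. Substituting into each constraint:
  (1) -2(3) - 2(4) + 11 = -3 ✓
  (2) 3 < 4 ✓
  (3) 3 > 2 ✓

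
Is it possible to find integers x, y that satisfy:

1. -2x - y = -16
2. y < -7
Yes

Take x = 12, y = -8. Substituting into each constraint:
  (1) -2(12) + 8 = -16 ✓
  (2) -8 < -7 ✓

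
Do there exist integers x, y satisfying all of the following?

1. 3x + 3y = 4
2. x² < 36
No

Even the single constraint (3x + 3y = 4) is infeasible over the integers.

  - 3x + 3y = 4: every term on the left is divisible by 3, so the LHS ≡ 0 (mod 3), but the RHS 4 is not — no integer solution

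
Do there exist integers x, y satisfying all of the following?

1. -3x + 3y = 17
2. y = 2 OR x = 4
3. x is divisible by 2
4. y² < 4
No

Even the single constraint (-3x + 3y = 17) is infeasible over the integers.

  - -3x + 3y = 17: every term on the left is divisible by 3, so the LHS ≡ 0 (mod 3), but the RHS 17 is not — no integer solution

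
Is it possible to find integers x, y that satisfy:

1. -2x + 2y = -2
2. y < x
Yes

Take x = 1, y = 0. Substituting into each constraint:
  (1) -2(1) + 2(0) = -2 ✓
  (2) 0 < 1 ✓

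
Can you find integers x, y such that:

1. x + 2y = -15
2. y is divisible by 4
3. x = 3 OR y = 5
No

The full constraint system is jointly infeasible over the integers. Each constraint and what it forces:

  - x + 2y = -15: is a linear equation tying the variables together
  - y is divisible by 4: restricts y to multiples of 4
  - x = 3 OR y = 5: forces a choice: either x = 3 or y = 5

Split on the disjunction (x = 3 OR y = 5):
  • If x = 3: with x = 3, writing y = 4y', every remaining term of the linear equation is divisible by 8, so the left side is ≡ 0 (mod 8); but the right side -18 ≡ 6 (mod 8). No integers can satisfy it.
  • If y = 5: this contradicts the divisibility constraint — 5 is not a multiple of 4.
Both branches are infeasible, so the system has no integer solution.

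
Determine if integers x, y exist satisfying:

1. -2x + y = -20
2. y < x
Yes

Take x = 10, y = 0. Substituting into each constraint:
  (1) -2(10) + 0 = -20 ✓
  (2) 0 < 10 ✓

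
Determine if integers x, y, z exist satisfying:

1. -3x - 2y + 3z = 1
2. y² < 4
Yes

Take x = -1, y = 1, z = 0. Substituting into each constraint:
  (1) -3(-1) - 2(1) + 3(0) = 1 ✓
  (2) y² = (1)² = 1, and 1 < 4 ✓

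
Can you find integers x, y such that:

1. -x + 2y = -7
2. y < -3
Yes

Take x = -1, y = -4. Substituting into each constraint:
  (1) 1 + 2(-4) = -7 ✓
  (2) -4 < -3 ✓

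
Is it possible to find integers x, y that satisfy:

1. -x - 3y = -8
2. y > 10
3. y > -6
Yes

Take x = -25, y = 11. Substituting into each constraint:
  (1) 25 - 3(11) = -8 ✓
  (2) 11 > 10 ✓
  (3) 11 > -6 ✓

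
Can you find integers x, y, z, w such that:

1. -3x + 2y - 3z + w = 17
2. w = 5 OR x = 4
Yes

Take x = 4, y = 0, z = 0, w = 29. Substituting into each constraint:
  (1) -3(4) + 2(0) - 3(0) + 29 = 17 ✓
  (2) x = 4, target 4 ✓ (second branch holds)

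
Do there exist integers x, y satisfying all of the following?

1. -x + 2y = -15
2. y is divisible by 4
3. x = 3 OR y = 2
No

The full constraint system is jointly infeasible over the integers. Each constraint and what it forces:

  - -x + 2y = -15: is a linear equation tying the variables together
  - y is divisible by 4: restricts y to multiples of 4
  - x = 3 OR y = 2: forces a choice: either x = 3 or y = 2

Split on the disjunction (x = 3 OR y = 2):
  • If x = 3: with x = 3, writing y = 4y', every remaining term of the linear equation is divisible by 8, so the left side is ≡ 0 (mod 8); but the right side -12 ≡ 4 (mod 8). No integers can satisfy it.
  • If y = 2: this contradicts the divisibility constraint — 2 is not a multiple of 4.
Both branches are infeasible, so the system has no integer solution.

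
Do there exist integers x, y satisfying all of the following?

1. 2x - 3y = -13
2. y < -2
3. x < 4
Yes

Take x = -11, y = -3. Substituting into each constraint:
  (1) 2(-11) - 3(-3) = -13 ✓
  (2) -3 < -2 ✓
  (3) -11 < 4 ✓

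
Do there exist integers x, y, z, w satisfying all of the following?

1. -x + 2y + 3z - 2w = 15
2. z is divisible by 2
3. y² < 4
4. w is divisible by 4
Yes

Take x = -13, y = 1, z = 0, w = 0. Substituting into each constraint:
  (1) 13 + 2(1) + 3(0) - 2(0) = 15 ✓
  (2) 0 = 2 × 0, remainder 0 ✓
  (3) y² = (1)² = 1, and 1 < 4 ✓
  (4) 0 = 4 × 0, remainder 0 ✓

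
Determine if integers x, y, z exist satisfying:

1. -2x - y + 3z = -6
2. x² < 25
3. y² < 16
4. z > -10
Yes

Take x = 3, y = 0, z = 0. Substituting into each constraint:
  (1) -2(3) + 0 + 3(0) = -6 ✓
  (2) x² = (3)² = 9, and 9 < 25 ✓
  (3) y² = (0)² = 0, and 0 < 16 ✓
  (4) 0 > -10 ✓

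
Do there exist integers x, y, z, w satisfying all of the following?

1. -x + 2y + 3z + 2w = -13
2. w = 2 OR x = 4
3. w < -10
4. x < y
Yes

Take x = 4, y = 5, z = 1, w = -11. Substituting into each constraint:
  (1) (-4) + 2(5) + 3(1) + 2(-11) = -13 ✓
  (2) x = 4, target 4 ✓ (second branch holds)
  (3) -11 < -10 ✓
  (4) 4 < 5 ✓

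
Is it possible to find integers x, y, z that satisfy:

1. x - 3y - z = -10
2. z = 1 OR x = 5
Yes

Take x = 0, y = 3, z = 1. Substituting into each constraint:
  (1) 0 - 3(3) + (-1) = -10 ✓
  (2) z = 1, target 1 ✓ (first branch holds)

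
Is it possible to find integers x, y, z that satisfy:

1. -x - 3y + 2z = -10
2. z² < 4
Yes

Take x = 10, y = 0, z = 0. Substituting into each constraint:
  (1) (-10) - 3(0) + 2(0) = -10 ✓
  (2) z² = (0)² = 0, and 0 < 4 ✓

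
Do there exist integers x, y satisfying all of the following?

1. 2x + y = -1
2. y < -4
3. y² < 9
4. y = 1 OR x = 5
No

A contradictory subset is {y < -4, y² < 9}. No integer assignment can satisfy these jointly:

  - y < -4: bounds one variable relative to a constant
  - y² < 9: restricts y to |y| ≤ 2

Direct contradiction: the bounds on y require y ≥ -2 and y ≤ -5 simultaneously, which is empty.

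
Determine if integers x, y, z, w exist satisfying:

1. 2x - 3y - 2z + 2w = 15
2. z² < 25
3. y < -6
Yes

Take x = 0, y = -7, z = 3, w = 0. Substituting into each constraint:
  (1) 2(0) - 3(-7) - 2(3) + 2(0) = 15 ✓
  (2) z² = (3)² = 9, and 9 < 25 ✓
  (3) -7 < -6 ✓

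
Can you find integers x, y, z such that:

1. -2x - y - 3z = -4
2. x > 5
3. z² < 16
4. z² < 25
Yes

Take x = 6, y = 1, z = -3. Substituting into each constraint:
  (1) -2(6) + (-1) - 3(-3) = -4 ✓
  (2) 6 > 5 ✓
  (3) z² = (-3)² = 9, and 9 < 16 ✓
  (4) z² = (-3)² = 9, and 9 < 25 ✓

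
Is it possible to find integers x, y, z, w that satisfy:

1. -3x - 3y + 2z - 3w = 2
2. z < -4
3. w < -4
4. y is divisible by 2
Yes

Take x = 1, y = 0, z = -5, w = -5. Substituting into each constraint:
  (1) -3(1) - 3(0) + 2(-5) - 3(-5) = 2 ✓
  (2) -5 < -4 ✓
  (3) -5 < -4 ✓
  (4) 0 = 2 × 0, remainder 0 ✓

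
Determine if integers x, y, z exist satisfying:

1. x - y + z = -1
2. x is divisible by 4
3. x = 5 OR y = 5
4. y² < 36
Yes

Take x = 0, y = 5, z = 4. Substituting into each constraint:
  (1) 0 + (-5) + 4 = -1 ✓
  (2) 0 = 4 × 0, remainder 0 ✓
  (3) y = 5, target 5 ✓ (second branch holds)
  (4) y² = (5)² = 25, and 25 < 36 ✓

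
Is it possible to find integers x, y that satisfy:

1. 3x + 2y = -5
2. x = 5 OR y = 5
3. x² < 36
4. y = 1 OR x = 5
Yes

Take x = 5, y = -10. Substituting into each constraint:
  (1) 3(5) + 2(-10) = -5 ✓
  (2) x = 5, target 5 ✓ (first branch holds)
  (3) x² = (5)² = 25, and 25 < 36 ✓
  (4) x = 5, target 5 ✓ (second branch holds)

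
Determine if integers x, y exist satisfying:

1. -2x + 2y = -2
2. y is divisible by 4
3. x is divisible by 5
Yes

Take x = 5, y = 4. Substituting into each constraint:
  (1) -2(5) + 2(4) = -2 ✓
  (2) 4 = 4 × 1, remainder 0 ✓
  (3) 5 = 5 × 1, remainder 0 ✓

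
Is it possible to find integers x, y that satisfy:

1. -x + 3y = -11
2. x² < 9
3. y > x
No

The full constraint system is jointly infeasible over the integers. Each constraint and what it forces:

  - -x + 3y = -11: is a linear equation tying the variables together
  - x² < 9: restricts x to |x| ≤ 2
  - y > x: bounds one variable relative to another variable

Propagating the comparison: y > x and x ≥ -2 give y ≥ -1. Range argument: with x ∈ [-2, 2], y ∈ [-1, ∞], the left side of the equation is at least -5, but the right side is -11 < -5. No integer solution exists.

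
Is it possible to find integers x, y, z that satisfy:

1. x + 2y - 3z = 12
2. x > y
Yes

Take x = 3, y = 0, z = -3. Substituting into each constraint:
  (1) 3 + 2(0) - 3(-3) = 12 ✓
  (2) 3 > 0 ✓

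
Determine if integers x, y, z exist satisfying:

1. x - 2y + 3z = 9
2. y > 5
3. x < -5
Yes

Take x = -6, y = 6, z = 9. Substituting into each constraint:
  (1) (-6) - 2(6) + 3(9) = 9 ✓
  (2) 6 > 5 ✓
  (3) -6 < -5 ✓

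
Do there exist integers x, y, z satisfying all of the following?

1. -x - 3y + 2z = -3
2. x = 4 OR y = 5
Yes

Take x = 4, y = 1, z = 2. Substituting into each constraint:
  (1) (-4) - 3(1) + 2(2) = -3 ✓
  (2) x = 4, target 4 ✓ (first branch holds)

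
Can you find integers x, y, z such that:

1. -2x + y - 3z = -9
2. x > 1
Yes

Take x = 2, y = -5, z = 0. Substituting into each constraint:
  (1) -2(2) + (-5) - 3(0) = -9 ✓
  (2) 2 > 1 ✓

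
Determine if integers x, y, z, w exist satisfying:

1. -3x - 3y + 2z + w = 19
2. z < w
Yes

Take x = 0, y = -6, z = 0, w = 1. Substituting into each constraint:
  (1) -3(0) - 3(-6) + 2(0) + 1 = 19 ✓
  (2) 0 < 1 ✓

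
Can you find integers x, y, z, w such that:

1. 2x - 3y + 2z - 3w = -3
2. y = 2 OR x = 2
Yes

Take x = 1, y = 2, z = -1, w = -1. Substituting into each constraint:
  (1) 2(1) - 3(2) + 2(-1) - 3(-1) = -3 ✓
  (2) y = 2, target 2 ✓ (first branch holds)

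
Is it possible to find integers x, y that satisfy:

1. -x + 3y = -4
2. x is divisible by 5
Yes

Take x = 10, y = 2. Substituting into each constraint:
  (1) (-10) + 3(2) = -4 ✓
  (2) 10 = 5 × 2, remainder 0 ✓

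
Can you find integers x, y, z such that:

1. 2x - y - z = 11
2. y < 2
Yes

Take x = 0, y = -11, z = 0. Substituting into each constraint:
  (1) 2(0) + 11 + 0 = 11 ✓
  (2) -11 < 2 ✓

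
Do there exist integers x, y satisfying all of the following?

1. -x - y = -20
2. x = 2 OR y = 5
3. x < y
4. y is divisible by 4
No

The full constraint system is jointly infeasible over the integers. Each constraint and what it forces:

  - -x - y = -20: is a linear equation tying the variables together
  - x = 2 OR y = 5: forces a choice: either x = 2 or y = 5
  - x < y: bounds one variable relative to another variable
  - y is divisible by 4: restricts y to multiples of 4

Split on the disjunction (x = 2 OR y = 5):
  • If x = 2: with x = 2, writing y = 4y', every remaining term of the linear equation is divisible by 4, so the left side is ≡ 0 (mod 4); but the right side -18 ≡ 2 (mod 4). No integers can satisfy it.
  • If y = 5: this contradicts the divisibility constraint — 5 is not a multiple of 4.
Both branches are infeasible, so the system has no integer solution.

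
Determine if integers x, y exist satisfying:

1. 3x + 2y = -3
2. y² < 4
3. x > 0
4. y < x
No

A contradictory subset is {3x + 2y = -3, y² < 4, x > 0}. No integer assignment can satisfy these jointly:

  - 3x + 2y = -3: is a linear equation tying the variables together
  - y² < 4: restricts y to |y| ≤ 1
  - x > 0: bounds one variable relative to a constant

Range argument: with x ∈ [1, ∞], y ∈ [-1, 1], the left side of the equation is at least 1, but the right side is -3 < 1. No integer solution exists.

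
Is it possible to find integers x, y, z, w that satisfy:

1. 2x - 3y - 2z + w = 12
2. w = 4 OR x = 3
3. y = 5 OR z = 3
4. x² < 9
Yes

Take x = 1, y = -4, z = 3, w = 4. Substituting into each constraint:
  (1) 2(1) - 3(-4) - 2(3) + 4 = 12 ✓
  (2) w = 4, target 4 ✓ (first branch holds)
  (3) z = 3, target 3 ✓ (second branch holds)
  (4) x² = (1)² = 1, and 1 < 9 ✓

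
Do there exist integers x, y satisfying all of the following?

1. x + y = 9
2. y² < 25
Yes

Take x = 9, y = 0. Substituting into each constraint:
  (1) 9 + 0 = 9 ✓
  (2) y² = (0)² = 0, and 0 < 25 ✓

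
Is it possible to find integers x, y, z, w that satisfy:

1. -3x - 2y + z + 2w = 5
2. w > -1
Yes

Take x = 0, y = 0, z = 5, w = 0. Substituting into each constraint:
  (1) -3(0) - 2(0) + 5 + 2(0) = 5 ✓
  (2) 0 > -1 ✓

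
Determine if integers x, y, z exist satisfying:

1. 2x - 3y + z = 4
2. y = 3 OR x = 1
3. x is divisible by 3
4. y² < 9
No

A contradictory subset is {y = 3 OR x = 1, x is divisible by 3, y² < 9}. No integer assignment can satisfy these jointly:

  - y = 3 OR x = 1: forces a choice: either y = 3 or x = 1
  - x is divisible by 3: restricts x to multiples of 3
  - y² < 9: restricts y to |y| ≤ 2

Split on the disjunction (y = 3 OR x = 1):
  • If y = 3: this contradicts y² < 9, which requires |y| ≤ 2.
  • If x = 1: this contradicts the divisibility constraint — 1 is not a multiple of 3.
Both branches are infeasible, so the system has no integer solution.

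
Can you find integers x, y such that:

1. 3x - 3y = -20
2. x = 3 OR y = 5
No

Even the single constraint (3x - 3y = -20) is infeasible over the integers.

  - 3x - 3y = -20: every term on the left is divisible by 3, so the LHS ≡ 0 (mod 3), but the RHS -20 is not — no integer solution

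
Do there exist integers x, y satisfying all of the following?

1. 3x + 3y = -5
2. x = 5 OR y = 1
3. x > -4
No

Even the single constraint (3x + 3y = -5) is infeasible over the integers.

  - 3x + 3y = -5: every term on the left is divisible by 3, so the LHS ≡ 0 (mod 3), but the RHS -5 is not — no integer solution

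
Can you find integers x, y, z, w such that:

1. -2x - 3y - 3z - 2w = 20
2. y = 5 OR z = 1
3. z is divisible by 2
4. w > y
No

A contradictory subset is {-2x - 3y - 3z - 2w = 20, y = 5 OR z = 1, z is divisible by 2}. No integer assignment can satisfy these jointly:

  - -2x - 3y - 3z - 2w = 20: is a linear equation tying the variables together
  - y = 5 OR z = 1: forces a choice: either y = 5 or z = 1
  - z is divisible by 2: restricts z to multiples of 2

Split on the disjunction (y = 5 OR z = 1):
  • If y = 5: with y = 5, writing z = 2z', every remaining term of the linear equation is divisible by 2, so the left side is ≡ 0 (mod 2); but the right side 35 ≡ 1 (mod 2). No integers can satisfy it.
  • If z = 1: this contradicts the divisibility constraint — 1 is not a multiple of 2.
Both branches are infeasible, so the system has no integer solution.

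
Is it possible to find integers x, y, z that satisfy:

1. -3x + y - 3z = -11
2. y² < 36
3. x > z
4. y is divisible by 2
Yes

Take x = 3, y = 4, z = 2. Substituting into each constraint:
  (1) -3(3) + 4 - 3(2) = -11 ✓
  (2) y² = (4)² = 16, and 16 < 36 ✓
  (3) 3 > 2 ✓
  (4) 4 = 2 × 2, remainder 0 ✓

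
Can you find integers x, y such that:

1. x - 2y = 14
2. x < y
Yes

Take x = -16, y = -15. Substituting into each constraint:
  (1) (-16) - 2(-15) = 14 ✓
  (2) -16 < -15 ✓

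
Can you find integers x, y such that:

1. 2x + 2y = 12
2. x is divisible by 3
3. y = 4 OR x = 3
Yes

Take x = 3, y = 3. Substituting into each constraint:
  (1) 2(3) + 2(3) = 12 ✓
  (2) 3 = 3 × 1, remainder 0 ✓
  (3) x = 3, target 3 ✓ (second branch holds)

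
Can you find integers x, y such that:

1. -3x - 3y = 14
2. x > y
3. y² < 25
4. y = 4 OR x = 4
No

Even the single constraint (-3x - 3y = 14) is infeasible over the integers.

  - -3x - 3y = 14: every term on the left is divisible by 3, so the LHS ≡ 0 (mod 3), but the RHS 14 is not — no integer solution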